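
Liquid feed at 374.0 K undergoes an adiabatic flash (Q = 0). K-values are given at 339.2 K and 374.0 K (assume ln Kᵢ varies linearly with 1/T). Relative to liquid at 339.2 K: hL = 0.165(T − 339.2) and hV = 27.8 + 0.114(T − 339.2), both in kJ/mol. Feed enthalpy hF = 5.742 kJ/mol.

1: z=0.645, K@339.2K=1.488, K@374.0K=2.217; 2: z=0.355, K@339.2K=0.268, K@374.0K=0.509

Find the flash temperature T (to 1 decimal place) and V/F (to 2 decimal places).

Adiabatic flash: solve Rachford–Rice at each trial T, then check hF = ψ·hV(T) + (1−ψ)·hL(T).
  T = 339.2 K: K = (1.488, 0.268), RR gives ψ = 0.154, H_out = 4.273 kJ/mol
  T = 374.0 K: K = (2.217, 0.509), RR gives ψ = 1.000, H_out = 31.767 kJ/mol
  T = 356.6 K: K = (1.834, 0.375), RR gives ψ = 0.607, H_out = 19.197 kJ/mol
  T = 347.9 K: K = (1.656, 0.318), RR gives ψ = 0.405, H_out = 12.527 kJ/mol
  T = 343.5 K: K = (1.570, 0.292), RR gives ψ = 0.288, H_out = 8.664 kJ/mol
  T = 341.4 K: K = (1.530, 0.280), RR gives ψ = 0.226, H_out = 6.615 kJ/mol
Linear interpolation between T = 339.2 (H_out = 4.273) and T = 341.4 (H_out = 6.615) on hF = 5.742 gives T ≈ 340.6 K, at which ψ = 0.20.

T = 340.6 K, V/F = 0.20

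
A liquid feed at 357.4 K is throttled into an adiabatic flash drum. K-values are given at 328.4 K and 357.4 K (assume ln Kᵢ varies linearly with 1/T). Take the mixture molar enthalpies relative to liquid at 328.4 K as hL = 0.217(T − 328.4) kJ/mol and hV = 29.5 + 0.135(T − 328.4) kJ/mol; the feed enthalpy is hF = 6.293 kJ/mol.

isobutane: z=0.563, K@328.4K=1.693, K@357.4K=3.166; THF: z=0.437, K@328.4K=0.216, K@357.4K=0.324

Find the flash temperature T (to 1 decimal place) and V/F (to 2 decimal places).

T = 331.4 K, V/F = 0.19

Adiabatic flash: solve Rachford–Rice at each trial T, then check hF = ψ·hV(T) + (1−ψ)·hL(T).
  T = 328.4 K: K = (1.693, 0.216), RR gives ψ = 0.088, H_out = 2.582 kJ/mol
  T = 357.4 K: K = (3.166, 0.324), RR gives ψ = 0.631, H_out = 23.409 kJ/mol
  T = 342.9 K: K = (2.346, 0.267), RR gives ψ = 0.443, H_out = 15.695 kJ/mol
  T = 335.6 K: K = (1.998, 0.240), RR gives ψ = 0.303, H_out = 10.329 kJ/mol
  T = 332.0 K: K = (1.841, 0.228), RR gives ψ = 0.210, H_out = 6.900 kJ/mol
  T = 330.2 K: K = (1.766, 0.222), RR gives ψ = 0.153, H_out = 4.879 kJ/mol
  T = 331.1 K: K = (1.803, 0.225), RR gives ψ = 0.182, H_out = 5.920 kJ/mol
Linear interpolation between T = 331.1 (H_out = 5.920) and T = 332.0 (H_out = 6.900) on hF = 6.293 gives T ≈ 331.4 K, at which ψ = 0.19.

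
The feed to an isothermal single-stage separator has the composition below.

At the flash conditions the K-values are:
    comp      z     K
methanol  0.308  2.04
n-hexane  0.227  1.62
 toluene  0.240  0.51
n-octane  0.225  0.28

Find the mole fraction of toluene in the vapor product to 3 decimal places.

Let β = V/F and solve Σ zᵢ(Kᵢ−1)/(1+β(Kᵢ−1)) = 0.
Feasibility: ΣzᵢKᵢ = 1.181, Σzᵢ/Kᵢ = 1.565 — both > 1, two phases present.
Newton iteration, β⁰ = 0.3:
  β = 0.300: g = 0.0183, g' = -0.525 → β = 0.335
Converged at β = 0.335.
Compositions from xᵢ = zᵢ/(1+β(Kᵢ−1)), yᵢ = Kᵢxᵢ:
  methanol: x = 0.228, y = 0.466
  n-hexane: x = 0.188, y = 0.305
  toluene: x = 0.287, y = 0.146
  n-octane: x = 0.296, y = 0.083

y_toluene = 0.146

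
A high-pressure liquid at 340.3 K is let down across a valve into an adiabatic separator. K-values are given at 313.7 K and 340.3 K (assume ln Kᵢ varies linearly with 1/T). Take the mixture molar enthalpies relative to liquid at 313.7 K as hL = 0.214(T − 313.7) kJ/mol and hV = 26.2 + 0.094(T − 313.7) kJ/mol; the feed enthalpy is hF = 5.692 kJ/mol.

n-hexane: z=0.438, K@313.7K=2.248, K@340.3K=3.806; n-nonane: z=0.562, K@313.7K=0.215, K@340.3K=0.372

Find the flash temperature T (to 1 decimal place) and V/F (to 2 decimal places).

T = 317.9 K, V/F = 0.19

Adiabatic flash: solve Rachford–Rice at each trial T, then check hF = ψ·hV(T) + (1−ψ)·hL(T).
  T = 313.7 K: K = (2.248, 0.215), RR gives ψ = 0.108, H_out = 2.820 kJ/mol
  T = 340.3 K: K = (3.806, 0.372), RR gives ψ = 0.497, H_out = 17.131 kJ/mol
  T = 327.0 K: K = (2.957, 0.286), RR gives ψ = 0.326, H_out = 10.872 kJ/mol
  T = 320.4 K: K = (2.588, 0.249), RR gives ψ = 0.229, H_out = 7.257 kJ/mol
  T = 317.0 K: K = (2.411, 0.231), RR gives ψ = 0.172, H_out = 5.133 kJ/mol
  T = 318.7 K: K = (2.499, 0.240), RR gives ψ = 0.201, H_out = 6.223 kJ/mol
Linear interpolation between T = 317.0 (H_out = 5.133) and T = 318.7 (H_out = 6.223) on hF = 5.692 gives T ≈ 317.9 K, at which ψ = 0.19.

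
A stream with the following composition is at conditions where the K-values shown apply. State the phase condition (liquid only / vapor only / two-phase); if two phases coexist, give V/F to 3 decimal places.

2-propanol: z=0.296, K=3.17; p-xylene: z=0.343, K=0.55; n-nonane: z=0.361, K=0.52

two-phase, V/F = 0.311

ΣzᵢKᵢ = 1.315; Σzᵢ/Kᵢ = 1.411.
Both exceed 1, so a two-phase solution exists.
Rachford–Rice: g(ψ) = Σ zᵢ(Kᵢ−1)/(1+ψ(Kᵢ−1)) = 0.
Iterate (Newton) starting at ψ = 0.5:
  ψ = 0.500: g = -0.1191, g' = -0.580 → ψ = 0.295
  ψ = 0.295: g = 0.0120, g' = -0.724 → ψ = 0.311
Converged at ψ = 0.311.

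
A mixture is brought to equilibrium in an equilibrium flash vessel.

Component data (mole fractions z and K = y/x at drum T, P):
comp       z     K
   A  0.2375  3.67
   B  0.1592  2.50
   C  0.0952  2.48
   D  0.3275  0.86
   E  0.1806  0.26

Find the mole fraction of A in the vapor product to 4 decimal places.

y_A = 0.2790

Rachford–Rice: g(ψ) = Σ zᵢ(Kᵢ−1)/(1+ψ(Kᵢ−1)) = 0.
g(0) = ΣzᵢKᵢ − 1 = 0.8343 and g(1) = 1 − Σzᵢ/Kᵢ = -0.2422, so a root lies in (0, 1).
Iterate (Newton) starting at ψ = 0.5:
  ψ = 0.5000: g = 0.22757, g' = -0.7530 → ψ = 0.8022
  ψ = 0.8022: g = -0.00592, g' = -0.8960 → ψ = 0.7956
Converged at ψ = 0.7956.
Compositions from xᵢ = zᵢ/(1+ψ(Kᵢ−1)), yᵢ = Kᵢxᵢ:
  A: x = 0.0760, y = 0.2790
  B: x = 0.0726, y = 0.1815
  C: x = 0.0437, y = 0.1084
  D: x = 0.3685, y = 0.3170
  E: x = 0.4391, y = 0.1142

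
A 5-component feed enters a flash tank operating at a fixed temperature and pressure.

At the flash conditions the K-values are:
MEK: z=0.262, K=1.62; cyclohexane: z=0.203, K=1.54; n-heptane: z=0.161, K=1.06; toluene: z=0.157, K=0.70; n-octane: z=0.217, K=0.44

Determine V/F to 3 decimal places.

Newton–Raphson from V/F = 0.5:
  V/F = 0.500: g = -0.0045, g' = -0.247 → V/F = 0.482
Converged at V/F = 0.482.

V/F = 0.482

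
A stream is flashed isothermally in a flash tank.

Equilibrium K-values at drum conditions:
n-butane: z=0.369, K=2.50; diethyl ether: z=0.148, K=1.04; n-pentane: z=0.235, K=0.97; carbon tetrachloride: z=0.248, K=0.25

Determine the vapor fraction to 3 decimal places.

Newton iteration, ψ⁰ = 0.5:
  ψ = 0.500: g = 0.0173, g' = -0.629 → ψ = 0.528
  ψ = 0.528: g = -0.0002, g' = -0.641 → ψ = 0.527
Converged at ψ = 0.527.

ψ = 0.527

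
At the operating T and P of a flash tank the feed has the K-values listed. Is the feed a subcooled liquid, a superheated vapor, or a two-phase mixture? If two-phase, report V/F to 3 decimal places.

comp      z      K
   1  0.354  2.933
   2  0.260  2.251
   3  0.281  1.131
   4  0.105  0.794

superheated vapor

ΣzᵢKᵢ = 2.025; Σzᵢ/Kᵢ = 0.617.
Since Σzᵢ/Kᵢ < 1 the mixture is above its dew point — single vapor phase.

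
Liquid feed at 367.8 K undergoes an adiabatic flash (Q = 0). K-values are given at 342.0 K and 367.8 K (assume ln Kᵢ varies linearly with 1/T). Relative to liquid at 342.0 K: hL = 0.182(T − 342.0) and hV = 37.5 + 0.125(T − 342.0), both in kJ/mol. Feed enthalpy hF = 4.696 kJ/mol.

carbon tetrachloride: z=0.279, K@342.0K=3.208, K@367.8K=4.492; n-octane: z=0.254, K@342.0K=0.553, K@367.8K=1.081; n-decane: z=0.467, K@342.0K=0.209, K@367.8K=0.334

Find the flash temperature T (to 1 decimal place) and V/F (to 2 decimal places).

T = 344.3 K, V/F = 0.11

Adiabatic flash: solve Rachford–Rice at each trial T, then check hF = ψ·hV(T) + (1−ψ)·hL(T).
  T = 342.0 K: K = (3.208, 0.553, 0.209), RR gives ψ = 0.088, H_out = 3.316 kJ/mol
  T = 367.8 K: K = (4.492, 1.081, 0.334), RR gives ψ = 0.403, H_out = 19.198 kJ/mol
  T = 354.9 K: K = (3.819, 0.783, 0.266), RR gives ψ = 0.236, H_out = 11.020 kJ/mol
  T = 348.4 K: K = (3.504, 0.659, 0.236), RR gives ψ = 0.161, H_out = 7.131 kJ/mol
  T = 345.2 K: K = (3.354, 0.604, 0.222), RR gives ψ = 0.125, H_out = 5.231 kJ/mol
  T = 343.6 K: K = (3.280, 0.578, 0.216), RR gives ψ = 0.107, H_out = 4.276 kJ/mol
Linear interpolation between T = 343.6 (H_out = 4.276) and T = 345.2 (H_out = 5.231) on hF = 4.696 gives T ≈ 344.3 K, at which ψ = 0.11.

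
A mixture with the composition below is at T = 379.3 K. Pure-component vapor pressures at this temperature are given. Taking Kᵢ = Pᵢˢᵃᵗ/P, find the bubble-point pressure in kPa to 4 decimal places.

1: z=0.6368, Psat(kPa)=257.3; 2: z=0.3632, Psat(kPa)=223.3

Pbub = 244.9512 kPa

At the bubble point ψ → 0, so ΣzᵢKᵢ = 1 with Kᵢ = Pᵢˢᵃᵗ/P ⇒ P = ΣzᵢPᵢˢᵃᵗ.
P = 0.6368·257.3 + 0.3632·223.3 = 244.9512 kPa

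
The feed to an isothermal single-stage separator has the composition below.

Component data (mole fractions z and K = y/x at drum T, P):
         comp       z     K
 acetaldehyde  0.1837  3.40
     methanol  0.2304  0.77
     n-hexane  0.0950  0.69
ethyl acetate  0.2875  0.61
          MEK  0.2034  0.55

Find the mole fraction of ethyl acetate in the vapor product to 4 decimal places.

y_ethyl acetate = 0.1888

Newton iteration, V/F⁰ = 0.7:
  V/F = 0.7000: g = -0.22412, g' = -0.3500 → V/F = 0.0597
  V/F = 0.0597: g = 0.09299, g' = -0.9207 → V/F = 0.1608
  V/F = 0.1608: g = 0.01383, g' = -0.6719 → V/F = 0.1813
  V/F = 0.1813: g = 0.00037, g' = -0.6367 → V/F = 0.1819
Converged at V/F = 0.1819.
Compositions from xᵢ = zᵢ/(1+V/F(Kᵢ−1)), yᵢ = Kᵢxᵢ:
  acetaldehyde: x = 0.1279, y = 0.4348
  methanol: x = 0.2405, y = 0.1852
  n-hexane: x = 0.1007, y = 0.0695
  ethyl acetate: x = 0.3095, y = 0.1888
  MEK: x = 0.2215, y = 0.1218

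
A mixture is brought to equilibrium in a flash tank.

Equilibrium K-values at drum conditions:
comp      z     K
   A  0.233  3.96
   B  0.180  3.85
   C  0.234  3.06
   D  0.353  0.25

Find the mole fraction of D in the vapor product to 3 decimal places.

Let ψ = V/F and solve Σ zᵢ(Kᵢ−1)/(1+ψ(Kᵢ−1)) = 0.
Feasibility: ΣzᵢKᵢ = 2.420, Σzᵢ/Kᵢ = 1.594 — both > 1, two phases present.
Newton iteration, ψ⁰ = 0.64:
  ψ = 0.640: g = 0.1187, g' = -1.346 → ψ = 0.728
  ψ = 0.728: g = -0.0052, g' = -1.482 → ψ = 0.725
Converged at ψ = 0.725.
Compositions from xᵢ = zᵢ/(1+ψ(Kᵢ−1)), yᵢ = Kᵢxᵢ:
  A: x = 0.074, y = 0.293
  B: x = 0.059, y = 0.226
  C: x = 0.094, y = 0.287
  D: x = 0.773, y = 0.193

y_D = 0.193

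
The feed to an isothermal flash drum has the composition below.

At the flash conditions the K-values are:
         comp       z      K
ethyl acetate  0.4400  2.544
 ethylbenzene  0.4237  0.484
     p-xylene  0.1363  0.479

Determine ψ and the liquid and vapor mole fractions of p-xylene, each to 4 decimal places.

Rachford–Rice: g(ψ) = Σ zᵢ(Kᵢ−1)/(1+ψ(Kᵢ−1)) = 0.
Check two-phase: ΣzᵢKᵢ = 1.3897 > 1 and Σzᵢ/Kᵢ = 1.3329 > 1, so g(0) = 0.3897 > 0 and g(1) = -0.3329 < 0.
Newton–Raphson from ψ = 0.5:
  ψ = 0.5000: g = -0.00729, g' = -0.6066 → ψ = 0.4880
Converged at ψ = 0.4880.
Compositions from xᵢ = zᵢ/(1+ψ(Kᵢ−1)), yᵢ = Kᵢxᵢ:
  ethyl acetate: x = 0.2509, y = 0.6384
  ethylbenzene: x = 0.5663, y = 0.2741
  p-xylene: x = 0.1828, y = 0.0875

ψ = 0.4880, x_p-xylene = 0.1828, y_p-xylene = 0.0875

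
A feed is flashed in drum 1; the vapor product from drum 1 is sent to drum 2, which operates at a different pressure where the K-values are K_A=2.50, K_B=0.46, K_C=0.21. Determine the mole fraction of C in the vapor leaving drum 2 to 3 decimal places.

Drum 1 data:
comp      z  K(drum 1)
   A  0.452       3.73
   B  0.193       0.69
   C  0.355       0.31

Drum 1:
Let ψ₁ = V/F and solve Σ zᵢ(Kᵢ−1)/(1+ψ₁(Kᵢ−1)) = 0.
Check two-phase: ΣzᵢKᵢ = 1.929 > 1 and Σzᵢ/Kᵢ = 1.546 > 1, so g(0) = 0.929 > 0 and g(1) = -0.546 < 0.
Newton–Raphson from ψ₁ = 0.56:
  ψ₁ = 0.560: g = 0.0164, g' = -1.003 → ψ₁ = 0.576
Converged at ψ₁ = 0.576.
Drum-1 compositions:
  A: x = 0.176, y = 0.655
  B: x = 0.235, y = 0.162
  C: x = 0.589, y = 0.183
Drum-2 feed = drum-1 vapor: z₂ = (0.6552, 0.1621, 0.1827).
Drum 2:
Material balance + equilibrium reduce to Σ zᵢ(Kᵢ−1)/(1+ψ₂(Kᵢ−1)) = 0.
Check two-phase: ΣzᵢKᵢ = 1.751 > 1 and Σzᵢ/Kᵢ = 1.485 > 1, so g(0) = 0.751 > 0 and g(1) = -0.485 < 0.
Newton iteration, ψ₂⁰ = 0.5:
  ψ₂ = 0.500: g = 0.2031, g' = -0.882 → ψ₂ = 0.730
  ψ₂ = 0.730: g = -0.0168, g' = -1.102 → ψ₂ = 0.715
Converged at ψ₂ = 0.715.
  A: x = 0.316, y = 0.790
  B: x = 0.264, y = 0.121
  C: x = 0.420, y = 0.088

y_C (drum 2) = 0.088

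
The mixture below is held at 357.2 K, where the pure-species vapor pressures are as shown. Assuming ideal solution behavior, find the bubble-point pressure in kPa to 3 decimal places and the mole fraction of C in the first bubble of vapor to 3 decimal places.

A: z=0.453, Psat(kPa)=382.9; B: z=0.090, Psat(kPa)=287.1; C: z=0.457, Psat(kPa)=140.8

At the bubble point ψ → 0, so ΣzᵢKᵢ = 1 with Kᵢ = Pᵢˢᵃᵗ/P ⇒ P = ΣzᵢPᵢˢᵃᵗ.
P = 0.453·382.9 + 0.090·287.1 + 0.457·140.8 = 263.638 kPa
yᵢ = zᵢPᵢˢᵃᵗ/P ⇒ y_C = 0.457·140.8/263.638 = 0.244

Pbub = 263.638 kPa, y_C = 0.244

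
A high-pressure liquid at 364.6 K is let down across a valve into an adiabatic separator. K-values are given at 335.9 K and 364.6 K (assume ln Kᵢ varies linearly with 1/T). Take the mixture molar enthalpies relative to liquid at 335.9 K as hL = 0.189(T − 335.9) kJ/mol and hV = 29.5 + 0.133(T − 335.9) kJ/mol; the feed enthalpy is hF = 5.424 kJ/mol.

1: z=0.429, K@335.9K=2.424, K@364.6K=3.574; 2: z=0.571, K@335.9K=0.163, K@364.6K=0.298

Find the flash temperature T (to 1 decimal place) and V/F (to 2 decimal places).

Adiabatic flash: solve Rachford–Rice at each trial T, then check hF = ψ·hV(T) + (1−ψ)·hL(T).
  T = 335.9 K: K = (2.424, 0.163), RR gives ψ = 0.112, H_out = 3.291 kJ/mol
  T = 364.6 K: K = (3.574, 0.298), RR gives ψ = 0.389, H_out = 16.282 kJ/mol
  T = 350.2 K: K = (2.965, 0.223), RR gives ψ = 0.261, H_out = 10.206 kJ/mol
  T = 343.0 K: K = (2.685, 0.191), RR gives ψ = 0.191, H_out = 6.910 kJ/mol
  T = 339.4 K: K = (2.550, 0.176), RR gives ψ = 0.153, H_out = 5.134 kJ/mol
  T = 341.2 K: K = (2.617, 0.184), RR gives ψ = 0.172, H_out = 6.035 kJ/mol
Linear interpolation between T = 339.4 (H_out = 5.134) and T = 341.2 (H_out = 6.035) on hF = 5.424 gives T ≈ 340.0 K, at which ψ = 0.16.

T = 340.0 K, V/F = 0.16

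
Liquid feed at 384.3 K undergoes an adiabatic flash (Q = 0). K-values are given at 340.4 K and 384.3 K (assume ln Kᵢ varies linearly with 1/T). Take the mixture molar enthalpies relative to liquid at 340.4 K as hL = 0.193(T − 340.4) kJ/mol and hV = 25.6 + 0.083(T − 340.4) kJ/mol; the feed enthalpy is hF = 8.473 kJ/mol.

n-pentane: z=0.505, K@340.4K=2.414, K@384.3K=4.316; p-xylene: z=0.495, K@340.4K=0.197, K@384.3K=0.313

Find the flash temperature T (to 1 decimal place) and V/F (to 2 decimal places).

T = 343.6 K, V/F = 0.31

Adiabatic flash: solve Rachford–Rice at each trial T, then check hF = ψ·hV(T) + (1−ψ)·hL(T).
  T = 340.4 K: K = (2.414, 0.197), RR gives ψ = 0.279, H_out = 7.138 kJ/mol
  T = 384.3 K: K = (4.316, 0.313), RR gives ψ = 0.586, H_out = 20.640 kJ/mol
  T = 362.4 K: K = (3.287, 0.252), RR gives ψ = 0.459, H_out = 14.878 kJ/mol
  T = 351.4 K: K = (2.831, 0.224), RR gives ψ = 0.380, H_out = 11.393 kJ/mol
  T = 345.9 K: K = (2.617, 0.210), RR gives ψ = 0.333, H_out = 9.392 kJ/mol
  T = 343.1 K: K = (2.513, 0.203), RR gives ψ = 0.307, H_out = 8.281 kJ/mol
  T = 344.5 K: K = (2.565, 0.207), RR gives ψ = 0.320, H_out = 8.845 kJ/mol
Linear interpolation between T = 343.1 (H_out = 8.281) and T = 344.5 (H_out = 8.845) on hF = 8.473 gives T ≈ 343.6 K, at which ψ = 0.31.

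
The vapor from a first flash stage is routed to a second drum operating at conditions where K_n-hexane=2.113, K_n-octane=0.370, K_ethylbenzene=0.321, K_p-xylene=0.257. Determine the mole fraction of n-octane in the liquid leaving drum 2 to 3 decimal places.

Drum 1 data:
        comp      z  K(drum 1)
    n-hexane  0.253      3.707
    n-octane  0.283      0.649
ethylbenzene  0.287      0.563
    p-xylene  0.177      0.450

Drum 1:
Let ψ₁ = V/F and solve Σ zᵢ(Kᵢ−1)/(1+ψ₁(Kᵢ−1)) = 0.
Check two-phase: ΣzᵢKᵢ = 1.363 > 1 and Σzᵢ/Kᵢ = 1.407 > 1, so g(0) = 0.363 > 0 and g(1) = -0.407 < 0.
Newton iteration, ψ₁⁰ = 0.5:
  ψ₁ = 0.500: g = -0.1242, g' = -0.578 → ψ₁ = 0.285
  ψ₁ = 0.285: g = 0.0176, g' = -0.781 → ψ₁ = 0.307
  ψ₁ = 0.307: g = 0.0004, g' = -0.747 → ψ₁ = 0.308
Converged at ψ₁ = 0.308.
Drum-1 compositions:
  n-hexane: x = 0.138, y = 0.511
  n-octane: x = 0.317, y = 0.206
  ethylbenzene: x = 0.332, y = 0.187
  p-xylene: x = 0.213, y = 0.096
Drum-2 feed = drum-1 vapor: z₂ = (0.5115, 0.2059, 0.1867, 0.0959).
Drum 2:
Rachford–Rice: g(ψ₂) = Σ zᵢ(Kᵢ−1)/(1+ψ₂(Kᵢ−1)) = 0.
g(0) = ΣzᵢKᵢ − 1 = 0.242 and g(1) = 1 − Σzᵢ/Kᵢ = -0.753, so a root lies in (0, 1).
Newton–Raphson from ψ₂ = 0.67:
  ψ₂ = 0.670: g = -0.2729, g' = -0.952 → ψ₂ = 0.383
  ψ₂ = 0.383: g = -0.0431, g' = -0.714 → ψ₂ = 0.323
Converged at ψ₂ = 0.323.
  n-hexane: x = 0.376, y = 0.795
  n-octane: x = 0.258, y = 0.096
  ethylbenzene: x = 0.239, y = 0.077
  p-xylene: x = 0.126, y = 0.032

x_n-octane (drum 2) = 0.258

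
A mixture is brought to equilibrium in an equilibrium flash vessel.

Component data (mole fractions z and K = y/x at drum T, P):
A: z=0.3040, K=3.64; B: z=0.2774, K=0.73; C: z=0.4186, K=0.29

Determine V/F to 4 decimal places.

Rachford–Rice: g(V/F) = Σ zᵢ(Kᵢ−1)/(1+V/F(Kᵢ−1)) = 0.
Check two-phase: ΣzᵢKᵢ = 1.4305 > 1 and Σzᵢ/Kᵢ = 1.9070 > 1, so g(0) = 0.4305 > 0 and g(1) = -0.9070 < 0.
Newton iteration, V/F⁰ = 0.57:
  V/F = 0.5700: g = -0.26737, g' = -0.9614 → V/F = 0.2919
  V/F = 0.2919: g = -0.00294, g' = -1.0354 → V/F = 0.2891
Converged at V/F = 0.2891.

V/F = 0.2891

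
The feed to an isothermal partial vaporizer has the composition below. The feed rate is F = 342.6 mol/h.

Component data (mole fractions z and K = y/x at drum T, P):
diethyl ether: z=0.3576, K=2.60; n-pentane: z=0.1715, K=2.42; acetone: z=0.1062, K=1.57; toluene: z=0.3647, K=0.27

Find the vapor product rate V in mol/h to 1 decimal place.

Let ψ = V/F and solve Σ zᵢ(Kᵢ−1)/(1+ψ(Kᵢ−1)) = 0.
g(0) = ΣzᵢKᵢ − 1 = 0.6100 and g(1) = 1 − Σzᵢ/Kᵢ = -0.6268, so a root lies in (0, 1).
Newton–Raphson from ψ = 0.33:
  ψ = 0.3300: g = 0.24051, g' = -0.9141 → ψ = 0.5931
  ψ = 0.5931: g = 0.00150, g' = -0.9666 → ψ = 0.5946
Converged at ψ = 0.5946.
Then V = ψ·F = 0.5946·342.6 = 203.7 mol/h and L = F − V = 138.9 mol/h.

V = 203.7 mol/h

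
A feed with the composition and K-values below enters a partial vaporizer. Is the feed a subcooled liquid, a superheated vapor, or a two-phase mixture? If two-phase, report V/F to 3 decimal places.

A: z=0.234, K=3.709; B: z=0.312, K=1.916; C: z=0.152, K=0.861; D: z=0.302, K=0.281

ΣzᵢKᵢ = 1.681; Σzᵢ/Kᵢ = 1.477.
Both exceed 1, so a two-phase solution exists.
Let ψ = V/F and solve Σ zᵢ(Kᵢ−1)/(1+ψ(Kᵢ−1)) = 0.
Newton–Raphson from ψ = 0.56:
  ψ = 0.560: g = 0.0543, g' = -0.826 → ψ = 0.626
  ψ = 0.626: g = -0.0010, g' = -0.862 → ψ = 0.625
Converged at ψ = 0.625.

two-phase, V/F = 0.625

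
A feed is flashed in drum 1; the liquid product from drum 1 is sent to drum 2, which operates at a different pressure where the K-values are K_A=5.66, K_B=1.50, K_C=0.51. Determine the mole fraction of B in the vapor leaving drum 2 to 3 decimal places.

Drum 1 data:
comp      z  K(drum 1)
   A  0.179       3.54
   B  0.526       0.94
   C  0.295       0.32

y_B (drum 2) = 0.568

Drum 1:
Rachford–Rice: g(ψ₁) = Σ zᵢ(Kᵢ−1)/(1+ψ₁(Kᵢ−1)) = 0.
g(0) = ΣzᵢKᵢ − 1 = 0.223 and g(1) = 1 − Σzᵢ/Kᵢ = -0.532, so a root lies in (0, 1).
Iterate (Newton) starting at ψ₁ = 0.32:
  ψ₁ = 0.320: g = -0.0378, g' = -0.576 → ψ₁ = 0.254
  ψ₁ = 0.254: g = 0.0015, g' = -0.627 → ψ₁ = 0.257
Converged at ψ₁ = 0.257.
Drum-1 compositions:
  A: x = 0.108, y = 0.383
  B: x = 0.534, y = 0.502
  C: x = 0.357, y = 0.114
Drum-2 feed = drum-1 liquid: z₂ = (0.1083, 0.5342, 0.3574).
Drum 2:
Rachford–Rice: g(ψ₂) = Σ zᵢ(Kᵢ−1)/(1+ψ₂(Kᵢ−1)) = 0.
Feasibility: ΣzᵢKᵢ = 1.597, Σzᵢ/Kᵢ = 1.076 — both > 1, two phases present.
Iterate (Newton) starting at ψ₂ = 0.47:
  ψ₂ = 0.470: g = 0.1470, g' = -0.464 → ψ₂ = 0.787
  ψ₂ = 0.787: g = 0.0147, g' = -0.404 → ψ₂ = 0.823
Converged at ψ₂ = 0.823.
  A: x = 0.022, y = 0.127
  B: x = 0.378, y = 0.568
  C: x = 0.599, y = 0.306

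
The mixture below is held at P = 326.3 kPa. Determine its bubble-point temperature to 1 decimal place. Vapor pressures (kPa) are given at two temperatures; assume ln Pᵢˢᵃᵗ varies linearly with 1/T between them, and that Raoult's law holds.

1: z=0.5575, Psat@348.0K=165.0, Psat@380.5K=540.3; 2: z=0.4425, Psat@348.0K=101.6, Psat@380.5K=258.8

T = 372.9 K

Bubble-point temperature: ΣzᵢPᵢˢᵃᵗ(T) = P. Interpolate ln Pᵢˢᵃᵗ = aᵢ + bᵢ/T.
  T = 348.0 K: ΣzᵢPᵢˢᵃᵗ = 136.95 kPa
  T = 380.5 K: ΣzᵢPᵢˢᵃᵗ = 415.74 kPa
  T = 364.2 K: ΣzᵢPᵢˢᵃᵗ = 243.77 kPa
  T = 372.4 K: ΣzᵢPᵢˢᵃᵗ = 320.62 kPa
  T = 376.4 K: ΣzᵢPᵢˢᵃᵗ = 364.99 kPa
  T = 374.4 K: ΣzᵢPᵢˢᵃᵗ = 342.19 kPa
Interpolating between 372.4 K and 374.4 K gives T ≈ 372.9 K.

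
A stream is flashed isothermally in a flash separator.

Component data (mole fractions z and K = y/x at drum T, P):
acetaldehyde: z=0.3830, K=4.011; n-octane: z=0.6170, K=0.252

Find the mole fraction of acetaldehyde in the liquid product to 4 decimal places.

Binary case is linear: z₁(K₁−1)(1+ψ(K₂−1)) + z₂(K₂−1)(1+ψ(K₁−1)) = 0
⇒ ψ = [z₁(K₁−1)+z₂(K₂−1)] / [−(K₁−1)(K₂−1)] = 0.69170/2.25223 = 0.3071
Compositions from xᵢ = zᵢ/(1+ψ(Kᵢ−1)), yᵢ = Kᵢxᵢ:
  acetaldehyde: x = 0.1990, y = 0.7981
  n-octane: x = 0.8010, y = 0.2019

x_acetaldehyde = 0.1990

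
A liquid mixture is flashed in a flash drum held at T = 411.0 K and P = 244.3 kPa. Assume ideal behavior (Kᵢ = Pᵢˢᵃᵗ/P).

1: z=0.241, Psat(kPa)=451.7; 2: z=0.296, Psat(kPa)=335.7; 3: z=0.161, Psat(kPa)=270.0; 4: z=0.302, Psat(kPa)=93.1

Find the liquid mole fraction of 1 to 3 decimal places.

x_1 = 0.174

Raoult's law: Kᵢ = Pᵢˢᵃᵗ/P = Pᵢˢᵃᵗ/244.3.
  K_1 = 451.7/244.3 = 1.84896, K_2 = 335.7/244.3 = 1.37413, K_3 = 270.0/244.3 = 1.10520, K_4 = 93.1/244.3 = 0.38109
Material balance + equilibrium reduce to Σ zᵢ(Kᵢ−1)/(1+ψ(Kᵢ−1)) = 0.
Feasibility: ΣzᵢKᵢ = 1.145, Σzᵢ/Kᵢ = 1.284 — both > 1, two phases present.
Newton iteration, ψ⁰ = 0.58:
  ψ = 0.580: g = -0.0475, g' = -0.389 → ψ = 0.458
  ψ = 0.458: g = -0.0028, g' = -0.347 → ψ = 0.450
Converged at ψ = 0.450.
Compositions from xᵢ = zᵢ/(1+ψ(Kᵢ−1)), yᵢ = Kᵢxᵢ:
  1: x = 0.174, y = 0.322
  2: x = 0.253, y = 0.348
  3: x = 0.154, y = 0.170
  4: x = 0.419, y = 0.159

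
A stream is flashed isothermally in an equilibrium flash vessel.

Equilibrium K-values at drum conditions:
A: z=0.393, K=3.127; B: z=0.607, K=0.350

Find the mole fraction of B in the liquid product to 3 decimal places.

x_B = 0.766

Rachford–Rice: g(ψ) = Σ zᵢ(Kᵢ−1)/(1+ψ(Kᵢ−1)) = 0.
g(0) = ΣzᵢKᵢ − 1 = 0.441 and g(1) = 1 − Σzᵢ/Kᵢ = -0.860, so a root lies in (0, 1).
Binary case is linear: z₁(K₁−1)(1+ψ(K₂−1)) + z₂(K₂−1)(1+ψ(K₁−1)) = 0
⇒ ψ = [z₁(K₁−1)+z₂(K₂−1)] / [−(K₁−1)(K₂−1)] = 0.4414/1.3825 = 0.319
Compositions from xᵢ = zᵢ/(1+ψ(Kᵢ−1)), yᵢ = Kᵢxᵢ:
  A: x = 0.234, y = 0.732
  B: x = 0.766, y = 0.268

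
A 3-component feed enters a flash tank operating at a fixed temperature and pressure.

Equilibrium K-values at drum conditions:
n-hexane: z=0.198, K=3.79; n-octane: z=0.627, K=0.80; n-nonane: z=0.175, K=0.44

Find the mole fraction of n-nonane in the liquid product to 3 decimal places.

x_n-nonane = 0.225

Material balance + equilibrium reduce to Σ zᵢ(Kᵢ−1)/(1+ψ(Kᵢ−1)) = 0.
Check two-phase: ΣzᵢKᵢ = 1.329 > 1 and Σzᵢ/Kᵢ = 1.234 > 1, so g(0) = 0.329 > 0 and g(1) = -0.234 < 0.
Iterate (Newton) starting at ψ = 0.55:
  ψ = 0.550: g = -0.0646, g' = -0.386 → ψ = 0.383
  ψ = 0.383: g = 0.0066, g' = -0.479 → ψ = 0.397
Converged at ψ = 0.397.
Compositions from xᵢ = zᵢ/(1+ψ(Kᵢ−1)), yᵢ = Kᵢxᵢ:
  n-hexane: x = 0.094, y = 0.356
  n-octane: x = 0.681, y = 0.545
  n-nonane: x = 0.225, y = 0.099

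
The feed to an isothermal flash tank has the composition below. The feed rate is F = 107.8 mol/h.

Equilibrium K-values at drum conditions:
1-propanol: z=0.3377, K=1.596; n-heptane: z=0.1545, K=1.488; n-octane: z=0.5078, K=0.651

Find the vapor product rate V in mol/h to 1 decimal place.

V = 54.5 mol/h

Newton–Raphson from β = 0.5:
  β = 0.5000: g = 0.00098, g' = -0.1857 → β = 0.5053
Converged at β = 0.5053.
Then V = β·F = 0.5053·107.8 = 54.5 mol/h and L = F − V = 53.3 mol/h.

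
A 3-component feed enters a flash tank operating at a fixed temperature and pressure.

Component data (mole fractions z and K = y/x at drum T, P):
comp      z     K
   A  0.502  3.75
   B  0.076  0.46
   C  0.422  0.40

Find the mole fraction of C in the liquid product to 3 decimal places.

x_C = 0.704

Material balance + equilibrium reduce to Σ zᵢ(Kᵢ−1)/(1+ψ(Kᵢ−1)) = 0.
g(0) = ΣzᵢKᵢ − 1 = 1.086 and g(1) = 1 − Σzᵢ/Kᵢ = -0.354, so a root lies in (0, 1).
Newton–Raphson from ψ = 0.54:
  ψ = 0.540: g = 0.1230, g' = -0.991 → ψ = 0.664
  ψ = 0.664: g = 0.0035, g' = -0.949 → ψ = 0.668
Converged at ψ = 0.668.
Compositions from xᵢ = zᵢ/(1+ψ(Kᵢ−1)), yᵢ = Kᵢxᵢ:
  A: x = 0.177, y = 0.664
  B: x = 0.119, y = 0.055
  C: x = 0.704, y = 0.282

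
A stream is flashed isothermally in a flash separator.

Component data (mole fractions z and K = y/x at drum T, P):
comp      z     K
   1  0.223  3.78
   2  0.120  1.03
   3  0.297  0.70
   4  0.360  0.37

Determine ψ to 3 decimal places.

Rachford–Rice: g(ψ) = Σ zᵢ(Kᵢ−1)/(1+ψ(Kᵢ−1)) = 0.
Feasibility: ΣzᵢKᵢ = 1.308, Σzᵢ/Kᵢ = 1.573 — both > 1, two phases present.
Newton–Raphson from ψ = 0.64:
  ψ = 0.640: g = -0.2637, g' = -0.665 → ψ = 0.244
  ψ = 0.244: g = 0.0091, g' = -0.843 → ψ = 0.254
  ψ = 0.254: g = 0.0001, g' = -0.825 → ψ = 0.255
Converged at ψ = 0.255.

ψ = 0.255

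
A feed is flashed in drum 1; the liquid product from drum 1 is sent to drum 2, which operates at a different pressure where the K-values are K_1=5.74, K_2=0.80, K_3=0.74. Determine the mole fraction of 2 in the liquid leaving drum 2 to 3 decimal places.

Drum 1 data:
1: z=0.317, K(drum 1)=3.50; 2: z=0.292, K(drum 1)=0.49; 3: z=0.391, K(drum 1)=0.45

x_2 (drum 2) = 0.395

Drum 1:
Material balance + equilibrium reduce to Σ zᵢ(Kᵢ−1)/(1+ψ₁(Kᵢ−1)) = 0.
Feasibility: ΣzᵢKᵢ = 1.429, Σzᵢ/Kᵢ = 1.555 — both > 1, two phases present.
Newton iteration, ψ₁⁰ = 0.42:
  ψ₁ = 0.420: g = -0.0826, g' = -0.794 → ψ₁ = 0.316
  ψ₁ = 0.316: g = 0.0049, g' = -0.899 → ψ₁ = 0.321
Converged at ψ₁ = 0.321.
Drum-1 compositions:
  1: x = 0.176, y = 0.615
  2: x = 0.349, y = 0.171
  3: x = 0.475, y = 0.214
Drum-2 feed = drum-1 liquid: z₂ = (0.1757, 0.3493, 0.4750).
Drum 2:
Material balance + equilibrium reduce to Σ zᵢ(Kᵢ−1)/(1+ψ₂(Kᵢ−1)) = 0.
Check two-phase: ΣzᵢKᵢ = 1.640 > 1 and Σzᵢ/Kᵢ = 1.109 > 1, so g(0) = 0.640 > 0 and g(1) = -0.109 < 0.
Iterate (Newton) starting at ψ₂ = 0.67:
  ψ₂ = 0.670: g = -0.0307, g' = -0.292 → ψ₂ = 0.565
  ψ₂ = 0.565: g = 0.0030, g' = -0.354 → ψ₂ = 0.573
Converged at ψ₂ = 0.573.
  1: x = 0.047, y = 0.271
  2: x = 0.395, y = 0.316
  3: x = 0.558, y = 0.413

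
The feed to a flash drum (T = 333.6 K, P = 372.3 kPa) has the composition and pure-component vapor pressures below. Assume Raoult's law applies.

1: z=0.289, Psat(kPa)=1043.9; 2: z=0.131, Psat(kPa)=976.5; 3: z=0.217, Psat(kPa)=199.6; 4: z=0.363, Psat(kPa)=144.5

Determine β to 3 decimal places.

β = 0.419

Raoult's law: Kᵢ = Pᵢˢᵃᵗ/P = Pᵢˢᵃᵗ/372.3.
  K_1 = 1043.9/372.3 = 2.80392, K_2 = 976.5/372.3 = 2.62288, K_3 = 199.6/372.3 = 0.53613, K_4 = 144.5/372.3 = 0.38813
Iterate (Newton) starting at β = 0.49:
  β = 0.490: g = -0.0523, g' = -0.727 → β = 0.418
  β = 0.418: g = 0.0005, g' = -0.745 → β = 0.419
Converged at β = 0.419.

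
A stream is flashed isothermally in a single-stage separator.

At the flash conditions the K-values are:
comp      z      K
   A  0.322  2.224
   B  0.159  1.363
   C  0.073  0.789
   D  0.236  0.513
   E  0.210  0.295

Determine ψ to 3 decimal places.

ψ = 0.303

Material balance + equilibrium reduce to Σ zᵢ(Kᵢ−1)/(1+ψ(Kᵢ−1)) = 0.
Feasibility: ΣzᵢKᵢ = 1.173, Σzᵢ/Kᵢ = 1.526 — both > 1, two phases present.
Iterate (Newton) starting at ψ = 0.66:
  ψ = 0.660: g = -0.1996, g' = -0.652 → ψ = 0.354
  ψ = 0.354: g = -0.0267, g' = -0.522 → ψ = 0.303
Converged at ψ = 0.303.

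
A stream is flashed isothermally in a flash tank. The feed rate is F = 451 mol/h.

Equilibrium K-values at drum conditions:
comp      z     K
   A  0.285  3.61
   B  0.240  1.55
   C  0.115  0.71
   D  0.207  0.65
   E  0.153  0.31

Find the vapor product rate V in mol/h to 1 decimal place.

Let β = V/F and solve Σ zᵢ(Kᵢ−1)/(1+β(Kᵢ−1)) = 0.
g(0) = ΣzᵢKᵢ − 1 = 0.664 and g(1) = 1 − Σzᵢ/Kᵢ = -0.208, so a root lies in (0, 1).
Newton iteration, β⁰ = 0.69:
  β = 0.690: g = 0.0225, g' = -0.610 → β = 0.727
Converged at β = 0.727.
Then V = β·F = 0.7266·451 = 327.7 mol/h and L = F − V = 123.3 mol/h.

V = 327.7 mol/h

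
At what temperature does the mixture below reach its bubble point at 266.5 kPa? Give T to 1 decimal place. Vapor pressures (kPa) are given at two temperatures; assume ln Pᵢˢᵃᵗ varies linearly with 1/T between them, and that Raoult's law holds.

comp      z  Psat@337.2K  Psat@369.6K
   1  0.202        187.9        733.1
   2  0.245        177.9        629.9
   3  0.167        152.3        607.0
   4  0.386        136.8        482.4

Bubble-point temperature: ΣzᵢPᵢˢᵃᵗ(T) = P. Interpolate ln Pᵢˢᵃᵗ = aᵢ + bᵢ/T.
  T = 337.2 K: ΣzᵢPᵢˢᵃᵗ = 159.78 kPa
  T = 369.6 K: ΣzᵢPᵢˢᵃᵗ = 589.99 kPa
  T = 353.4 K: ΣzᵢPᵢˢᵃᵗ = 316.25 kPa
  T = 345.3 K: ΣzᵢPᵢˢᵃᵗ = 226.58 kPa
  T = 349.4 K: ΣzᵢPᵢˢᵃᵗ = 268.75 kPa
  T = 347.4 K: ΣzᵢPᵢˢᵃᵗ = 247.40 kPa
Interpolating between 347.4 K and 349.4 K gives T ≈ 349.2 K.

T = 349.2 K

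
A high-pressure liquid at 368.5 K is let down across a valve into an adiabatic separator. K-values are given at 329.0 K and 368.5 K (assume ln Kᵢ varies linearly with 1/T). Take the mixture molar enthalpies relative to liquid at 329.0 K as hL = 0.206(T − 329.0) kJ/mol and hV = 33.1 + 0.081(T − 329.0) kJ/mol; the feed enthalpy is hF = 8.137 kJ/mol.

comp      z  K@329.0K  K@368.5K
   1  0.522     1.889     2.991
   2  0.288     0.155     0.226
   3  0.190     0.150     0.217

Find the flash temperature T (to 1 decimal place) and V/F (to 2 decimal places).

Adiabatic flash: solve Rachford–Rice at each trial T, then check hF = ψ·hV(T) + (1−ψ)·hL(T).
  T = 329.0 K: K = (1.889, 0.155, 0.150), RR gives ψ = 0.079, H_out = 2.602 kJ/mol
  T = 368.5 K: K = (2.991, 0.226, 0.217), RR gives ψ = 0.431, H_out = 20.281 kJ/mol
  T = 348.8 K: K = (2.410, 0.189, 0.182), RR gives ψ = 0.303, H_out = 13.345 kJ/mol
  T = 338.9 K: K = (2.141, 0.172, 0.166), RR gives ψ = 0.210, H_out = 8.717 kJ/mol
  T = 333.9 K: K = (2.012, 0.163, 0.158), RR gives ψ = 0.150, H_out = 5.873 kJ/mol
  T = 336.4 K: K = (2.076, 0.167, 0.162), RR gives ψ = 0.181, H_out = 7.348 kJ/mol
  T = 337.6 K: K = (2.107, 0.170, 0.164), RR gives ψ = 0.195, H_out = 8.017 kJ/mol
Linear interpolation between T = 337.6 (H_out = 8.017) and T = 338.9 (H_out = 8.717) on hF = 8.137 gives T ≈ 337.8 K, at which ψ = 0.20.

T = 337.8 K, V/F = 0.20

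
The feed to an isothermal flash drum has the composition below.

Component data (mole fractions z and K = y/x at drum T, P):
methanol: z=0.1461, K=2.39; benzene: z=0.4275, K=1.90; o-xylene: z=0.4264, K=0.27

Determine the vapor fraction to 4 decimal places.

ψ = 0.3650

Rachford–Rice: g(ψ) = Σ zᵢ(Kᵢ−1)/(1+ψ(Kᵢ−1)) = 0.
Check two-phase: ΣzᵢKᵢ = 1.2766 > 1 and Σzᵢ/Kᵢ = 1.8654 > 1, so g(0) = 0.2766 > 0 and g(1) = -0.8654 < 0.
Newton iteration, ψ⁰ = 0.5:
  ψ = 0.5000: g = -0.10504, g' = -0.8265 → ψ = 0.3729
  ψ = 0.3729: g = -0.00588, g' = -0.7456 → ψ = 0.3650
Converged at ψ = 0.3650.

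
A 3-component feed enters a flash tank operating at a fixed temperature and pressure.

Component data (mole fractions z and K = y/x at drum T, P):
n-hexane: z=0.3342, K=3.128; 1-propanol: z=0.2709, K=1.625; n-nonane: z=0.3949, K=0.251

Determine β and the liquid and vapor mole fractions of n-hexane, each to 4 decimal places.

β = 0.5007, x_n-hexane = 0.1618, y_n-hexane = 0.5061

Newton–Raphson from β = 0.57:
  β = 0.5700: g = -0.06992, g' = -1.0411 → β = 0.5028
  β = 0.5028: g = -0.00210, g' = -0.9845 → β = 0.5007
Converged at β = 0.5007.
Compositions from xᵢ = zᵢ/(1+β(Kᵢ−1)), yᵢ = Kᵢxᵢ:
  n-hexane: x = 0.1618, y = 0.5061
  1-propanol: x = 0.2063, y = 0.3353
  n-nonane: x = 0.6319, y = 0.1586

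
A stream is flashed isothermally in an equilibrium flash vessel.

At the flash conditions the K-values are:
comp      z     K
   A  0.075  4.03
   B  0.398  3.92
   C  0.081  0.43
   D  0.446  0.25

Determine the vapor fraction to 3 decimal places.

ψ = 0.473

Let ψ = V/F and solve Σ zᵢ(Kᵢ−1)/(1+ψ(Kᵢ−1)) = 0.
Check two-phase: ΣzᵢKᵢ = 2.009 > 1 and Σzᵢ/Kᵢ = 2.093 > 1, so g(0) = 1.009 > 0 and g(1) = -1.093 < 0.
Newton–Raphson from ψ = 0.5:
  ψ = 0.500: g = -0.0370, g' = -1.363 → ψ = 0.473
Converged at ψ = 0.473.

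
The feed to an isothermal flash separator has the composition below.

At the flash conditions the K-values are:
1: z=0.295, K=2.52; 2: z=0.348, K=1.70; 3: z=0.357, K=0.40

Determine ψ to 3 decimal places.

ψ = 0.718

Rachford–Rice: g(ψ) = Σ zᵢ(Kᵢ−1)/(1+ψ(Kᵢ−1)) = 0.
g(0) = ΣzᵢKᵢ − 1 = 0.478 and g(1) = 1 − Σzᵢ/Kᵢ = -0.214, so a root lies in (0, 1).
Iterate (Newton) starting at ψ = 0.5:
  ψ = 0.500: g = 0.1292, g' = -0.576 → ψ = 0.724
  ψ = 0.724: g = -0.0038, g' = -0.632 → ψ = 0.718
Converged at ψ = 0.718.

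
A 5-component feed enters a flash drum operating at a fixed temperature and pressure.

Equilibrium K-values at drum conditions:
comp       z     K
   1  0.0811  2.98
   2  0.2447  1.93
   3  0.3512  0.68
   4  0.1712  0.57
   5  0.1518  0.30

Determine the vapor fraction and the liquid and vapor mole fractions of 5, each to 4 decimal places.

Let ψ = V/F and solve Σ zᵢ(Kᵢ−1)/(1+ψ(Kᵢ−1)) = 0.
g(0) = ΣzᵢKᵢ − 1 = 0.0959 and g(1) = 1 − Σzᵢ/Kᵢ = -0.4768, so a root lies in (0, 1).
Newton–Raphson from ψ = 0.5:
  ψ = 0.5000: g = -0.15501, g' = -0.4573 → ψ = 0.1610
  ψ = 0.1610: g = 0.00235, g' = -0.5139 → ψ = 0.1656
Converged at ψ = 0.1656.
Compositions from xᵢ = zᵢ/(1+ψ(Kᵢ−1)), yᵢ = Kᵢxᵢ:
  1: x = 0.0611, y = 0.1820
  2: x = 0.2120, y = 0.4092
  3: x = 0.3709, y = 0.2522
  4: x = 0.1843, y = 0.1051
  5: x = 0.1717, y = 0.0515

ψ = 0.1656, x_5 = 0.1717, y_5 = 0.0515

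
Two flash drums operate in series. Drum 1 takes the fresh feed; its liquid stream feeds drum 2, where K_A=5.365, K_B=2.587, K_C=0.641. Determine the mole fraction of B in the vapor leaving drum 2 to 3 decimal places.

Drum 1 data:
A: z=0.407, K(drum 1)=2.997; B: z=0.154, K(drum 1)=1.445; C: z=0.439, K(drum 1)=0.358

y_B (drum 2) = 0.158

Drum 1:
Rachford–Rice: g(ψ₁) = Σ zᵢ(Kᵢ−1)/(1+ψ₁(Kᵢ−1)) = 0.
g(0) = ΣzᵢKᵢ − 1 = 0.599 and g(1) = 1 − Σzᵢ/Kᵢ = -0.469, so a root lies in (0, 1).
Iterate (Newton) starting at ψ₁ = 0.54:
  ψ₁ = 0.540: g = 0.0149, g' = -0.819 → ψ₁ = 0.558
Converged at ψ₁ = 0.558.
Drum-1 compositions:
  A: x = 0.192, y = 0.577
  B: x = 0.123, y = 0.178
  C: x = 0.684, y = 0.245
Drum-2 feed = drum-1 liquid: z₂ = (0.1925, 0.1234, 0.6842).
Drum 2:
Let ψ₂ = V/F and solve Σ zᵢ(Kᵢ−1)/(1+ψ₂(Kᵢ−1)) = 0.
g(0) = ΣzᵢKᵢ − 1 = 0.790 and g(1) = 1 − Σzᵢ/Kᵢ = -0.151, so a root lies in (0, 1).
Iterate (Newton) starting at ψ₂ = 0.49:
  ψ₂ = 0.490: g = 0.0797, g' = -0.600 → ψ₂ = 0.623
  ψ₂ = 0.623: g = 0.0080, g' = -0.490 → ψ₂ = 0.639
Converged at ψ₂ = 0.639.
  A: x = 0.051, y = 0.272
  B: x = 0.061, y = 0.158
  C: x = 0.888, y = 0.569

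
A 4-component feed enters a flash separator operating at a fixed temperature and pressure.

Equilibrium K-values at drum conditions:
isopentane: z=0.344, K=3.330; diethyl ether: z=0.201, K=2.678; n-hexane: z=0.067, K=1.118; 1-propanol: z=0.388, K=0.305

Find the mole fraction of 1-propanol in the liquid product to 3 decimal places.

Material balance + equilibrium reduce to Σ zᵢ(Kᵢ−1)/(1+V/F(Kᵢ−1)) = 0.
Feasibility: ΣzᵢKᵢ = 1.877, Σzᵢ/Kᵢ = 1.510 — both > 1, two phases present.
Newton–Raphson from V/F = 0.5:
  V/F = 0.500: g = 0.1478, g' = -1.007 → V/F = 0.647
  V/F = 0.647: g = -0.0011, g' = -1.047 → V/F = 0.646
Converged at V/F = 0.646.
Compositions from xᵢ = zᵢ/(1+V/F(Kᵢ−1)), yᵢ = Kᵢxᵢ:
  isopentane: x = 0.137, y = 0.457
  diethyl ether: x = 0.096, y = 0.258
  n-hexane: x = 0.062, y = 0.070
  1-propanol: x = 0.704, y = 0.215

x_1-propanol = 0.704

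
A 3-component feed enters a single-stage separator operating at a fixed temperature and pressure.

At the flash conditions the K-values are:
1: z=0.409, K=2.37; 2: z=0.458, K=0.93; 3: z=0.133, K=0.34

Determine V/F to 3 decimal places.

V/F = 0.901

Rachford–Rice: g(V/F) = Σ zᵢ(Kᵢ−1)/(1+V/F(Kᵢ−1)) = 0.
Feasibility: ΣzᵢKᵢ = 1.440, Σzᵢ/Kᵢ = 1.056 — both > 1, two phases present.
Iterate (Newton) starting at V/F = 0.5:
  V/F = 0.500: g = 0.1683, g' = -0.402 → V/F = 0.919
  V/F = 0.919: g = -0.0092, g' = -0.527 → V/F = 0.901
Converged at V/F = 0.901.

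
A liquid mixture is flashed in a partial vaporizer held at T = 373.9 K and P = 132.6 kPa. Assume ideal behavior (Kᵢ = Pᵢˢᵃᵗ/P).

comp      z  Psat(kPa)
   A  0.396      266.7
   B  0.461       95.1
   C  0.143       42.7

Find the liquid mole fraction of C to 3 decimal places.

x_C = 0.199

Raoult's law: Kᵢ = Pᵢˢᵃᵗ/P = Pᵢˢᵃᵗ/132.6.
  K_A = 266.7/132.6 = 2.01131, K_B = 95.1/132.6 = 0.71719, K_C = 42.7/132.6 = 0.32202
Material balance + equilibrium reduce to Σ zᵢ(Kᵢ−1)/(1+V/F(Kᵢ−1)) = 0.
Feasibility: ΣzᵢKᵢ = 1.173, Σzᵢ/Kᵢ = 1.284 — both > 1, two phases present.
Newton–Raphson from V/F = 0.5:
  V/F = 0.500: g = -0.0325, g' = -0.379 → V/F = 0.414
Converged at V/F = 0.414.
Compositions from xᵢ = zᵢ/(1+V/F(Kᵢ−1)), yᵢ = Kᵢxᵢ:
  A: x = 0.279, y = 0.562
  B: x = 0.522, y = 0.374
  C: x = 0.199, y = 0.064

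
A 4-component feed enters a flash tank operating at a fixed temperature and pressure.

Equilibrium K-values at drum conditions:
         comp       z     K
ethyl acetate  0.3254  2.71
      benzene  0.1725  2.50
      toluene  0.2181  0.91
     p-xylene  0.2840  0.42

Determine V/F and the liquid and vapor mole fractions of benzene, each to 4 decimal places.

V/F = 0.8407, x_benzene = 0.0763, y_benzene = 0.1907

Rachford–Rice: g(V/F) = Σ zᵢ(Kᵢ−1)/(1+V/F(Kᵢ−1)) = 0.
Check two-phase: ΣzᵢKᵢ = 1.6308 > 1 and Σzᵢ/Kᵢ = 1.1049 > 1, so g(0) = 0.6308 > 0 and g(1) = -0.1049 < 0.
Newton iteration, V/F⁰ = 0.51:
  V/F = 0.5100: g = 0.18934, g' = -0.5907 → V/F = 0.8306
  V/F = 0.8306: g = 0.00609, g' = -0.5971 → V/F = 0.8407
Converged at V/F = 0.8407.
Compositions from xᵢ = zᵢ/(1+V/F(Kᵢ−1)), yᵢ = Kᵢxᵢ:
  ethyl acetate: x = 0.1335, y = 0.3618
  benzene: x = 0.0763, y = 0.1907
  toluene: x = 0.2360, y = 0.2147
  p-xylene: x = 0.5543, y = 0.2328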